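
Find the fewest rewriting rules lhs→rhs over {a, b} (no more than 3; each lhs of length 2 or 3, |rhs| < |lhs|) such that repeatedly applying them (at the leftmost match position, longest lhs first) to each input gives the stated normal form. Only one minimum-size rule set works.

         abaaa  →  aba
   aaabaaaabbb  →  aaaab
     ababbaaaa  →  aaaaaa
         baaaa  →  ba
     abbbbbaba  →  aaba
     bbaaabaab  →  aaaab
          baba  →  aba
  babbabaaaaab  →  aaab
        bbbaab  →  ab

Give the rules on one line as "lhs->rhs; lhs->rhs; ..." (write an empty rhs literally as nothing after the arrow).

baa->ba; bab->ab; bb->

  | abaaa => abaa => aba
  | aaabaaaabbb => aaabaaabbb => aaabaabbb => aaababbb => aaaabbb => aaaab
  | ababbaaaa => aabbaaaa => aaaaaa
  | baaaa => baaa => baa => ba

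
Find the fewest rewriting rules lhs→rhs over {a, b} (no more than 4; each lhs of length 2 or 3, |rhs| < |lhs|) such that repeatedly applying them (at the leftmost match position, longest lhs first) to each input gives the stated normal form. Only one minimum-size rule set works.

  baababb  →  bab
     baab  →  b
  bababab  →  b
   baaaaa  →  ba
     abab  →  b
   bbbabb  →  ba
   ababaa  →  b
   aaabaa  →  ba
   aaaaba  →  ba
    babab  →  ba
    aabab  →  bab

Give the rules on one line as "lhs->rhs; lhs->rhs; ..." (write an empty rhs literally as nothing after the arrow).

  | baababb => bbabb => babb => bab
  | baab => bb => b
  | bababab => bbbab => baab => bb => b
  | baaaaa => baaa => ba

aa->; aba->b; bb->b; bbb->ba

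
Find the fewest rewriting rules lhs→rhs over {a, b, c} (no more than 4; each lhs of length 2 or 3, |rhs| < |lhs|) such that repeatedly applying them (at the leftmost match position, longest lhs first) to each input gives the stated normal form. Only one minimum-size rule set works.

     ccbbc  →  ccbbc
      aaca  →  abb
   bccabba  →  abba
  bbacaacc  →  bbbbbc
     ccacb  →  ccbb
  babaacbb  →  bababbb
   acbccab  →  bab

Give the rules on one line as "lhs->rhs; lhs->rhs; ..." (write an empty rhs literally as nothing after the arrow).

  | ccbbc
  | aaca => abb
  | bccabba => abba
  | bbacaacc => bbbbacc => bbbbbc

ac->b; aca->bb; bcc->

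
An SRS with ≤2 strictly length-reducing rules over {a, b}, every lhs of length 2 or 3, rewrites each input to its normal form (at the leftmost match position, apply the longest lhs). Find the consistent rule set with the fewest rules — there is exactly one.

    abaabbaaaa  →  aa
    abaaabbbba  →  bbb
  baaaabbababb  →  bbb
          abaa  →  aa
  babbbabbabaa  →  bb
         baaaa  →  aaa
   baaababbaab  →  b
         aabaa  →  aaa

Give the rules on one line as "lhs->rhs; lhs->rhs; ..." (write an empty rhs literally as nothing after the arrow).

  | abaabbaaaa => aabbaaaa => abbaaaa => bbaaaa => baaa => aa
  | abaaabbbba => aaabbbba => aabbbba => abbbba => bbbba => bbb
  | baaaabbababb => aaabbababb => aabbababb => abbababb => bbababb => bbabb => bbb
  | abaa => aa

abb->bb; ba->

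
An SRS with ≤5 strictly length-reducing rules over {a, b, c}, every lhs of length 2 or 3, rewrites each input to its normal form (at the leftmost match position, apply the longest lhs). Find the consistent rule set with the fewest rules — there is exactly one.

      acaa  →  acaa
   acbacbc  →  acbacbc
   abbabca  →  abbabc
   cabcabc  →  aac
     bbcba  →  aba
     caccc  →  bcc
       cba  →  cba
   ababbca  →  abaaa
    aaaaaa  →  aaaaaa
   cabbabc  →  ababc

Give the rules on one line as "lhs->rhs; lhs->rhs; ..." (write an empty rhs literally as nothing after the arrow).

  | acaa
  | acbacbc
  | abbabca => abbabc
  | cabcabc => acabc => aac

bbc->a; bca->bc; cab->a; cac->b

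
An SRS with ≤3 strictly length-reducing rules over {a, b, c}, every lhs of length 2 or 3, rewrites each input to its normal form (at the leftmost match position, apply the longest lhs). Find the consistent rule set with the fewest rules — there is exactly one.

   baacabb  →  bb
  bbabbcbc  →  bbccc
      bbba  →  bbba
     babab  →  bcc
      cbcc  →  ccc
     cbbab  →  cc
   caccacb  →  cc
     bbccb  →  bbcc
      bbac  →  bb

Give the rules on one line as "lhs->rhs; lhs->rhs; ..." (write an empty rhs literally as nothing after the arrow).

ab->c; ac->; cb->c

  | baacabb => baabb => bacb => bb
  | bbabbcbc => bbcbcbc => bbccbc => bbccc
  | bbba
  | babab => bcab => bcc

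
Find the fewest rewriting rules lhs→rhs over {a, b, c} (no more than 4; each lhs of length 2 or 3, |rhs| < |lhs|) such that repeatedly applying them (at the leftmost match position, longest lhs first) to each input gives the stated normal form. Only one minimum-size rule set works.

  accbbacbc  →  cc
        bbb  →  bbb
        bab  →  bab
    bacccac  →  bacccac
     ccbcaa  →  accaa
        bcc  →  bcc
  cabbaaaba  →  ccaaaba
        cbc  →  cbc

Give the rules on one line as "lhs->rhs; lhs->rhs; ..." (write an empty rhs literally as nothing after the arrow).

  | accbbacbc => aacbacbc => abacbc => abbc => cc
  | bbb
  | bab
  | bacccac

abb->c; acb->b; ccb->ac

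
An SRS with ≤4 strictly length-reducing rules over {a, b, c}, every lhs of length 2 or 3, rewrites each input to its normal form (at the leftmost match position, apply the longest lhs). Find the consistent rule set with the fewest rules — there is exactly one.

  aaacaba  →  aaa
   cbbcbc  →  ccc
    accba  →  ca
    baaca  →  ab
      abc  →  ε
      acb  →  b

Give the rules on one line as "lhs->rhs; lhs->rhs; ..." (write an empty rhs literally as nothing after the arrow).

  | aaacaba => aabba => aaba => aaa
  | cbbcbc => cbcbc => ccbc => ccc
  | accba => cba => ca
  | baaca => aaca => ab

ac->; aca->b; ba->a; bc->c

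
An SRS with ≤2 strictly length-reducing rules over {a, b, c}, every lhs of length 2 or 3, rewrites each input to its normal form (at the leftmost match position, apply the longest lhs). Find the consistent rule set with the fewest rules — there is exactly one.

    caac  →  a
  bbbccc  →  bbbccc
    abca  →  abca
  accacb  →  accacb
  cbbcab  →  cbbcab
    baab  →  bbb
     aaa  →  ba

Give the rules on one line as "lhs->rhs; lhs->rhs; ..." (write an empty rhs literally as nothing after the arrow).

  | caac => cbc => a
  | bbbccc
  | abca
  | accacb

aa->b; cbc->a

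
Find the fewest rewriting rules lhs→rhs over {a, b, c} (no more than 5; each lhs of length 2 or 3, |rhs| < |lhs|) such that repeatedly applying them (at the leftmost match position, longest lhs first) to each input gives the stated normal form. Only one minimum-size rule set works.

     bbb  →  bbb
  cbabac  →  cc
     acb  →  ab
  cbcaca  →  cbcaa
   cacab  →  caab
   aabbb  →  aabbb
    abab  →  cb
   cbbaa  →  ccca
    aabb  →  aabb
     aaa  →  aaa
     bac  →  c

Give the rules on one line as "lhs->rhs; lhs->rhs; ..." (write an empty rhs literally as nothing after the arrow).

aba->c; ac->a; ba->; bba->cc

  | bbb
  | cbabac => cbac => cc
  | acb => ab
  | cbcaca => cbcaa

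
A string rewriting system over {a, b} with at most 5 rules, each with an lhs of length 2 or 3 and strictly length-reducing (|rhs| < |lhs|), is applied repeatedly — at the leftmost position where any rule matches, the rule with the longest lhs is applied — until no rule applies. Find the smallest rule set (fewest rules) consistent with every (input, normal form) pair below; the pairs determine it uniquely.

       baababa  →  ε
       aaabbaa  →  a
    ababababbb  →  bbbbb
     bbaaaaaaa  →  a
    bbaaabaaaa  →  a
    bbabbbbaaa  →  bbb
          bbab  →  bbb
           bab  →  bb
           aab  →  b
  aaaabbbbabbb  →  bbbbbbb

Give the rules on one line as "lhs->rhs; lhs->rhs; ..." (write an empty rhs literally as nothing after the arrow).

aa->; ab->a; ba->; bab->bb

  | baababa => ababa => aaba => ba => ε
  | aaabbaa => abbaa => abaa => aaa => a
  | ababababbb => aabababbb => bababbb => bbabbb => bbbbb
  | bbaaaaaaa => baaaaaa => aaaaa => aaa => a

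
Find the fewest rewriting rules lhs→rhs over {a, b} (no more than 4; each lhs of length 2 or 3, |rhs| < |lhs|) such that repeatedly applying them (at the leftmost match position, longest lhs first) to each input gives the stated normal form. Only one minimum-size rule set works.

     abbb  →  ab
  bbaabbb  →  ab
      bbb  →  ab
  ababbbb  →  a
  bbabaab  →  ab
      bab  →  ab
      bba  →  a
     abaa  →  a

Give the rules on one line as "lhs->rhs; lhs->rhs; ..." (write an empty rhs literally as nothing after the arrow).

  | abbb => aab => ab
  | bbaabbb => aaabbb => aabbb => abbb => aab => ab
  | bbb => ab
  | ababbbb => aabbbb => abbbb => aabb => abb => aa => a

aa->a; ba->a; bb->a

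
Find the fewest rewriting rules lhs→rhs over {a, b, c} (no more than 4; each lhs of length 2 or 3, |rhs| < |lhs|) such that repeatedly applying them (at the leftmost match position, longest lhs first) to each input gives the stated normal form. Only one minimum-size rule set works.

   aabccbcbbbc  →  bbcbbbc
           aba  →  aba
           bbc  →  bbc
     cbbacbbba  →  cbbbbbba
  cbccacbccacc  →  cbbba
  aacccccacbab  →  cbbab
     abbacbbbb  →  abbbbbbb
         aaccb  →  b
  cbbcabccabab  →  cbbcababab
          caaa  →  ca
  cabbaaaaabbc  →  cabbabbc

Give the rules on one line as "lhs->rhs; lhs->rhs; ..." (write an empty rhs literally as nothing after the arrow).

  | aabccbcbbbc => bccbcbbbc => bbcbbbc
  | aba
  | bbc
  | cbbacbbba => cbbbbbba

aa->; acb->bb; cc->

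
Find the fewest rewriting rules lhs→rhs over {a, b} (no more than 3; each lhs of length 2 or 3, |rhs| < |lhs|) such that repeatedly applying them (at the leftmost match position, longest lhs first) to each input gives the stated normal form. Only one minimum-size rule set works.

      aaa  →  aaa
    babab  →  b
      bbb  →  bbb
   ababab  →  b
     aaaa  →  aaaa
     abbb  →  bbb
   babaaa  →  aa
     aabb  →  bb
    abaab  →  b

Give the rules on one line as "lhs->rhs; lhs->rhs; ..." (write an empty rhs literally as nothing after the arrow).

  | aaa
  | babab => bab => b
  | bbb
  | ababab => babab => bab => b

ab->b; ba->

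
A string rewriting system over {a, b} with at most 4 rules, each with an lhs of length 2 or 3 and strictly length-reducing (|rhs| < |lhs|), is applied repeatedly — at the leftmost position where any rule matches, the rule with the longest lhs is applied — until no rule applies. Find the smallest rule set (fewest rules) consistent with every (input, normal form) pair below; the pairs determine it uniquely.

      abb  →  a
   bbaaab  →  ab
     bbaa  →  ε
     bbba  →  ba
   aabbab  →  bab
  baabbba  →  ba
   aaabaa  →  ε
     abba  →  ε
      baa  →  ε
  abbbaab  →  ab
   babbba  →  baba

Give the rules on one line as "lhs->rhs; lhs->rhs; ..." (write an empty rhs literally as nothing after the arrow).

aa->b; aaa->; bb->; bba->aa

  | abb => a
  | bbaaab => aaaab => ab
  | bbaa => aaa => ε
  | bbba => ba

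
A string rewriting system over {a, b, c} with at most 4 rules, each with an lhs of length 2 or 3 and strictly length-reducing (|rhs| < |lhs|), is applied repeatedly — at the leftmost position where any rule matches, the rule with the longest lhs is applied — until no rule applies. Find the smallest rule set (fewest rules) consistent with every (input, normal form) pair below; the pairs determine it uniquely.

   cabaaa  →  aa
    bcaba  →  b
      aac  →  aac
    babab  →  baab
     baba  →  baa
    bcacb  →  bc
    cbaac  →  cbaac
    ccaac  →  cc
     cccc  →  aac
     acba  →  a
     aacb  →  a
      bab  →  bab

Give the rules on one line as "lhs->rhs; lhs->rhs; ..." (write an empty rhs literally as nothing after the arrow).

aba->aa; acb->; caa->; ccc->aa

  | cabaaa => caaaa => aa
  | bcaba => bcaa => b
  | aac
  | babab => baab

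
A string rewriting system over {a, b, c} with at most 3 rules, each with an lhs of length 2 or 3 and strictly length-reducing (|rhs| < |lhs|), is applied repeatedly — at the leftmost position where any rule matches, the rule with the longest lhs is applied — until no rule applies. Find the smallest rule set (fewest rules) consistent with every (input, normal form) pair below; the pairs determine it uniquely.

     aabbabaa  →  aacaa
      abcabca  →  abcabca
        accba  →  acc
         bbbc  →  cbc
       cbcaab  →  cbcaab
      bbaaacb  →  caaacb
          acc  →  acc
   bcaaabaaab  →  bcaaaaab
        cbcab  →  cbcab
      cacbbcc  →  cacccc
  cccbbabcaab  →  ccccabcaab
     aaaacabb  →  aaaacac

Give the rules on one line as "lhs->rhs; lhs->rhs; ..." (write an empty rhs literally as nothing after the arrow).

  | aabbabaa => aacabaa => aacaa
  | abcabca
  | accba => acc
  | bbbc => cbc

ba->; bb->c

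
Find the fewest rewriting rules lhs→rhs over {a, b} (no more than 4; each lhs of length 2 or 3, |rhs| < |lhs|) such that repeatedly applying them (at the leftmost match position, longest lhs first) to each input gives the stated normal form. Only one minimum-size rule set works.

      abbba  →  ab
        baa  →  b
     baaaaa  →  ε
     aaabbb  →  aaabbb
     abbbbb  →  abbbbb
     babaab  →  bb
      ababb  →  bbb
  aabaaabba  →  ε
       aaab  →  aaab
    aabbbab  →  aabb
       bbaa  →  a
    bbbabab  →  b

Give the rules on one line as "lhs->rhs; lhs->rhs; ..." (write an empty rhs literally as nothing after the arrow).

  | abbba => ab
  | baa => b
  | baaaaa => baaa => ba => ε
  | aaabbb

aba->b; ba->; baa->b; bba->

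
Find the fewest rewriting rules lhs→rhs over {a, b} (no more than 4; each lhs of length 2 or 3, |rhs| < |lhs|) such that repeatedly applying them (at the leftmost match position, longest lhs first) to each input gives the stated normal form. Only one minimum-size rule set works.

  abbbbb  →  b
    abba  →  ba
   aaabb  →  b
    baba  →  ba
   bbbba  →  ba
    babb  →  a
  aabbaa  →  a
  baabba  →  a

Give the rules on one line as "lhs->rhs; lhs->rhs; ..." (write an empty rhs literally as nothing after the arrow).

aa->; ab->; bb->a

  | abbbbb => bbbb => abb => b
  | abba => ba
  | aaabb => abb => b
  | baba => ba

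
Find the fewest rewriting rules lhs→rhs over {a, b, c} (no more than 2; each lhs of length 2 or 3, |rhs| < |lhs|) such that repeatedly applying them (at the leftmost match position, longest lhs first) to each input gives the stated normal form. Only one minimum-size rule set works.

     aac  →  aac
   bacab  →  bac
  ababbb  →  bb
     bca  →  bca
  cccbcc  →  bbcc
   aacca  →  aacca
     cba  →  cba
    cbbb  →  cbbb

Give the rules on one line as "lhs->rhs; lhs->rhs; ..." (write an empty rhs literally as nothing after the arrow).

ab->; ccc->b

  | aac
  | bacab => bac
  | ababbb => abbb => bb
  | bca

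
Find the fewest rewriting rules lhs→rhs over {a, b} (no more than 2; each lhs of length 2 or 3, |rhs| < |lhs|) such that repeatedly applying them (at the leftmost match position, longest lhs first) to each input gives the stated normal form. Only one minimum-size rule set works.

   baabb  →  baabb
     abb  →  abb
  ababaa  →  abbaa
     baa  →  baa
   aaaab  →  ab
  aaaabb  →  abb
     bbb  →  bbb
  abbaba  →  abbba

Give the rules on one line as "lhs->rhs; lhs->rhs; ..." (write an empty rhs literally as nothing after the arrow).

aaa->; bab->bb

  | baabb
  | abb
  | ababaa => abbaa
  | baa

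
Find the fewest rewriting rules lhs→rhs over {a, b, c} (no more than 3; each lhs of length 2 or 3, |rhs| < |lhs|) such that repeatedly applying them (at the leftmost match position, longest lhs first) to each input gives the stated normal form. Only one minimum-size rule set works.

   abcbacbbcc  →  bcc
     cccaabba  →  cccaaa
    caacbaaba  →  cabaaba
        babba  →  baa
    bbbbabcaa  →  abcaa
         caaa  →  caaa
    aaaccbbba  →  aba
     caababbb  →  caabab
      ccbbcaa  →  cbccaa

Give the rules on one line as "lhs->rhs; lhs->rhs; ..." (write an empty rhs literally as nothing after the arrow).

ac->; bb->; cbb->bc

  | abcbacbbcc => abcbbbcc => abbcbcc => acbcc => bcc
  | cccaabba => cccaaa
  | caacbaaba => cabaaba
  | babba => baa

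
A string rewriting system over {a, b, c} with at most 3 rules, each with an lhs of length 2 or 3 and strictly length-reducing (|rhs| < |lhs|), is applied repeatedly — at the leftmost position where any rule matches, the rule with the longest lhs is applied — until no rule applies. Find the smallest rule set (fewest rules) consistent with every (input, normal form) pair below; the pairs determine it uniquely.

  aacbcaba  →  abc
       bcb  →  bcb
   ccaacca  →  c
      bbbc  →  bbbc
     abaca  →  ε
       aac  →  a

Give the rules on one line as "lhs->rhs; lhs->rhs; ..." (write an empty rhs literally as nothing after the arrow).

ac->; ba->c; ca->

  | aacbcaba => abcaba => abba => abc
  | bcb
  | ccaacca => cacca => cca => c
  | bbbc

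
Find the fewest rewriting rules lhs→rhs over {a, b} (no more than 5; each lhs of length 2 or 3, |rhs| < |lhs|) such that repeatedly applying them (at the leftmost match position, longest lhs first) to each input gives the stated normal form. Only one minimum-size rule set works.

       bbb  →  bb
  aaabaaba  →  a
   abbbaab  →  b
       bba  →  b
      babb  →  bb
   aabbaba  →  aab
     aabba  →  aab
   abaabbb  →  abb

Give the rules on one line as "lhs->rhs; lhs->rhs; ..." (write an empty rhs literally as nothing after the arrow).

aaa->aa; aba->; ba->; bbb->bb

  | bbb => bb
  | aaabaaba => aabaaba => aaba => a
  | abbbaab => abbaab => abab => b
  | bba => b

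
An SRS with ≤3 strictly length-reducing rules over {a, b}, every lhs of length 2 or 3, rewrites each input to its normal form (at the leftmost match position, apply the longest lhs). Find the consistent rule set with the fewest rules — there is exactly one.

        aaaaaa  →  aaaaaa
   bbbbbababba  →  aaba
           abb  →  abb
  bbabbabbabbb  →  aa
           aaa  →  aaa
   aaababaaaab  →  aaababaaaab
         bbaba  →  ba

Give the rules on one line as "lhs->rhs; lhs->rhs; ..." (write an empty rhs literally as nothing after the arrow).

  | aaaaaa
  | bbbbbababba => aabbababba => aababba => aaba
  | abb
  | bbabbabbabbb => bbabbabbb => bbabbb => bbb => aa

bba->; bbb->aa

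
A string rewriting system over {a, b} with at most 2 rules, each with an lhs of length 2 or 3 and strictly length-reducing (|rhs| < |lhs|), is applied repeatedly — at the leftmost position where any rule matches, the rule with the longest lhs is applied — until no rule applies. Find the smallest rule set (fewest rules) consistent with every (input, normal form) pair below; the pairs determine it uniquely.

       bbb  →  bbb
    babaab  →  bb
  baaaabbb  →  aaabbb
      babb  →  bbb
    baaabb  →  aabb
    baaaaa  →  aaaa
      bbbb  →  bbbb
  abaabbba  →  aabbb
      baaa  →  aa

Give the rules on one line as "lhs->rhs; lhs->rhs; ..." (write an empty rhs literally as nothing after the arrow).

  | bbb
  | babaab => bbaab => bab => bb
  | baaaabbb => aaabbb
  | babb => bbb

ba->b; baa->a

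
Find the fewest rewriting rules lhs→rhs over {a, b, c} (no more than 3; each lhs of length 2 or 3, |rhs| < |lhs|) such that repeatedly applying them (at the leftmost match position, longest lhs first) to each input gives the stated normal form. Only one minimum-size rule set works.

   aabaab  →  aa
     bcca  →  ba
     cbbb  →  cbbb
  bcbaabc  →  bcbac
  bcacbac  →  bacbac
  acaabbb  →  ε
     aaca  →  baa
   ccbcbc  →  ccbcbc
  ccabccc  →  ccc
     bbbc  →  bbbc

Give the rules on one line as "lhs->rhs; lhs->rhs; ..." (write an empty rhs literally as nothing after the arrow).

  | aabaab => aaab => aa
  | bcca => bca => ba
  | cbbb
  | bcbaabc => bcbac

aac->ba; ab->; ca->a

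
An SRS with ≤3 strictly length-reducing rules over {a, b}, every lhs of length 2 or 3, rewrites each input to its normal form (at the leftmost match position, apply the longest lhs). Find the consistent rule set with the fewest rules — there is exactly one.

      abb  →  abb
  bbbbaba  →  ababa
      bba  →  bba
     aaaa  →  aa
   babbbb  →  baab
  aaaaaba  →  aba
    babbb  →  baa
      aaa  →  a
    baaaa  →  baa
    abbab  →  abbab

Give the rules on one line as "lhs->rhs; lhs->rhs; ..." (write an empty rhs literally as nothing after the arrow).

  | abb
  | bbbbaba => ababa
  | bba
  | aaaa => aa

aaa->a; bbb->a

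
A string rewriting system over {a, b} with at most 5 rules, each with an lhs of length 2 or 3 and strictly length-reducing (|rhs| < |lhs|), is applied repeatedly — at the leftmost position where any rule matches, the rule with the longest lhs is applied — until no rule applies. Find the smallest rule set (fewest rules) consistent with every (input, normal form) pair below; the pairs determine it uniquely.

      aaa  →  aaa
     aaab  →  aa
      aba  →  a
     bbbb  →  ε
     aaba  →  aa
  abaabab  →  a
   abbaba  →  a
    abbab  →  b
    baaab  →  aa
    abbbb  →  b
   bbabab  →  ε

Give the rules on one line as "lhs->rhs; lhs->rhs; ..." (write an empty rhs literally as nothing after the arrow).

ab->; ba->a; bab->b; bb->

  | aaa
  | aaab => aa
  | aba => a
  | bbbb => bb => ε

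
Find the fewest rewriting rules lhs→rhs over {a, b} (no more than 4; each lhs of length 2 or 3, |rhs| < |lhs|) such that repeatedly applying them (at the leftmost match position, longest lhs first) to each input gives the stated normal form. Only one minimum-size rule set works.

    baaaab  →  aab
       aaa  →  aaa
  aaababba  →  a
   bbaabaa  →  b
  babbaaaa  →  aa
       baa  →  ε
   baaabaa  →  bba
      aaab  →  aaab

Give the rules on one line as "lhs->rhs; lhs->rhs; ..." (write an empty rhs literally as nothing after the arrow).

aba->bb; abb->; baa->

  | baaaab => aab
  | aaa
  | aaababba => aabbbba => abba => a
  | bbaabaa => bbaa => b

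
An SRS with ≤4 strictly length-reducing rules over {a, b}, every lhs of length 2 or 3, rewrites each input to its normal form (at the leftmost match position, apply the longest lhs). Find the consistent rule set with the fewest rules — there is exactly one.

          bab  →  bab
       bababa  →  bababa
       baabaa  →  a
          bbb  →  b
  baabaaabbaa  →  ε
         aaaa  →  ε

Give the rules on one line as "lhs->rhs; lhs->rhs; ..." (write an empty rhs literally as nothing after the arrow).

  | bab
  | bababa
  | baabaa => abbaa => aaa => a
  | bbb => b

aa->; baa->ab; bb->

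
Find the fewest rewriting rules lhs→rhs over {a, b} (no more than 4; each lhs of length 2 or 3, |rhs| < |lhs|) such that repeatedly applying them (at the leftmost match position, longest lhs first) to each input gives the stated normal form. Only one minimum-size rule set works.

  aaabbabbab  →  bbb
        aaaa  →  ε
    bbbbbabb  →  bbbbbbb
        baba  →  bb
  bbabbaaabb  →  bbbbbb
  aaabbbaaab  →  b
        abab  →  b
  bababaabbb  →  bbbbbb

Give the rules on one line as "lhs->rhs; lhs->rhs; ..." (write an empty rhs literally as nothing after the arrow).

aa->; ab->a; ba->b

  | aaabbabbab => abbabbab => ababbab => aabbab => bbab => bbb
  | aaaa => aa => ε
  | bbbbbabb => bbbbbbb
  | baba => bba => bb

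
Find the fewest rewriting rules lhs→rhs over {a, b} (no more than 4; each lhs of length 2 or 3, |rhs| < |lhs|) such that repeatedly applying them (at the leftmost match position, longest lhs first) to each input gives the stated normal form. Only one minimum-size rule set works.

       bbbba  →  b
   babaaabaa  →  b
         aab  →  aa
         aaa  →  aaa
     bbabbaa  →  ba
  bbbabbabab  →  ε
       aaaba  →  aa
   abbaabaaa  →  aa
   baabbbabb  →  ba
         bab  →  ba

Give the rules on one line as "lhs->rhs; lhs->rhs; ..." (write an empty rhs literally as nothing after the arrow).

  | bbbba => aba => b
  | babaaabaa => bbaabaa => aabaa => aba => b
  | aab => aa
  | aaa

ab->a; aba->b; bb->; bbb->a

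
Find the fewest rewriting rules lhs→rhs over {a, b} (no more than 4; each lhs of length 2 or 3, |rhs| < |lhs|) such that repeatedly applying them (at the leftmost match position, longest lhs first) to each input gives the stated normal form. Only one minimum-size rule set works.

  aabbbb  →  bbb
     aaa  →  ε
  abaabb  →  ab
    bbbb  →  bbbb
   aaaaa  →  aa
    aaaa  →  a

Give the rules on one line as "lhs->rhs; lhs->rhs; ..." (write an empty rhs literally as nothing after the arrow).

aaa->; aab->; abb->ab

  | aabbbb => bbb
  | aaa => ε
  | abaabb => abb => ab
  | bbbb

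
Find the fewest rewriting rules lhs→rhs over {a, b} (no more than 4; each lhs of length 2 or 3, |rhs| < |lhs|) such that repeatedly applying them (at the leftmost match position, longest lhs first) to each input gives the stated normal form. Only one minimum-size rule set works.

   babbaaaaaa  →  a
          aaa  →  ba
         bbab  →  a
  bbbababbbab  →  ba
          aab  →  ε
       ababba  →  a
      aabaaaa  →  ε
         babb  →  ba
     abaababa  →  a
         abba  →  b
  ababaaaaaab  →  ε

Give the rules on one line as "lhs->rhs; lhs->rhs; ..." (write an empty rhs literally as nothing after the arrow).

aa->b; ab->a; bb->; bbb->

  | babbaaaaaa => babaaaaaa => baaaaaaa => bbaaaaa => aaaaa => baaa => bba => a
  | aaa => ba
  | bbab => ab => a
  | bbbababbbab => ababbbab => aabbbab => bbbbab => bab => ba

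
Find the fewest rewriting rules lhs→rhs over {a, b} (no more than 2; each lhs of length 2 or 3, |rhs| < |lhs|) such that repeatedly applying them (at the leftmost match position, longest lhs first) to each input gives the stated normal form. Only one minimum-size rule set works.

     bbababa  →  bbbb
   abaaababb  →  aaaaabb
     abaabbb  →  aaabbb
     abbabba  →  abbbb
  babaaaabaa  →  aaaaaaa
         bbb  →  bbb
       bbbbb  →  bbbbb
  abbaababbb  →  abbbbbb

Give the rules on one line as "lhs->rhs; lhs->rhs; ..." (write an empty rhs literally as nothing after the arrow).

ba->a; bba->bb

  | bbababa => bbbaba => bbbba => bbbb
  | abaaababb => aaaababb => aaaaabb
  | abaabbb => aaabbb
  | abbabba => abbbba => abbbb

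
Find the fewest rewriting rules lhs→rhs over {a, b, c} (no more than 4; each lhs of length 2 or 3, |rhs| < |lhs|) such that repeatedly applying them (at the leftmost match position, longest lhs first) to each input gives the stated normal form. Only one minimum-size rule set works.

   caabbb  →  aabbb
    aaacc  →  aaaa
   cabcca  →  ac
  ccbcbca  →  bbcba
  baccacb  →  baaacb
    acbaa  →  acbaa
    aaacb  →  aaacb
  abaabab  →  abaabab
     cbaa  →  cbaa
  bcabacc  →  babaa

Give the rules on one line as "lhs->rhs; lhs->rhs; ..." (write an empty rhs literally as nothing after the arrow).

acc->aa; bba->c; ca->a; cc->b

  | caabbb => aabbb
  | aaacc => aaaa
  | cabcca => abcca => abba => ac
  | ccbcbca => bbcbca => bbcba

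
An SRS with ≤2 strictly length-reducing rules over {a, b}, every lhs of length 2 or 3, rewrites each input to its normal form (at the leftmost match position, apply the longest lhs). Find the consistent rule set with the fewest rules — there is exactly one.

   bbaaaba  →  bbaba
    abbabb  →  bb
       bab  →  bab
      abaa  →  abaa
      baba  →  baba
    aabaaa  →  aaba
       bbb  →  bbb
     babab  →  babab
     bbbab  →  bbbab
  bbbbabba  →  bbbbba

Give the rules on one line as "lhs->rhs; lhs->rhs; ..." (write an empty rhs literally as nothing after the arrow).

  | bbaaaba => bbaba
  | abbabb => babb => bb
  | bab
  | abaa

aaa->a; abb->b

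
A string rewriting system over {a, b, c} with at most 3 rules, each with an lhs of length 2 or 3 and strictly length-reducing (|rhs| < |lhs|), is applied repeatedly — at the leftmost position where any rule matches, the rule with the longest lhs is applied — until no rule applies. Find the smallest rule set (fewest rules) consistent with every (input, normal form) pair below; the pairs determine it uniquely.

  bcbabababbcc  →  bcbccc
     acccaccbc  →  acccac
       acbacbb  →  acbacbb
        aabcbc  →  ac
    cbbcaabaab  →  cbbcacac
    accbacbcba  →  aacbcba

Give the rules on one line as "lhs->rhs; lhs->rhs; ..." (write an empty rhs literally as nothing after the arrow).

ab->c; ccb->

  | bcbabababbcc => bcbcababbcc => bcbccabbcc => bcbcccbcc => bcbccc
  | acccaccbc => acccac
  | acbacbb
  | aabcbc => accbc => ac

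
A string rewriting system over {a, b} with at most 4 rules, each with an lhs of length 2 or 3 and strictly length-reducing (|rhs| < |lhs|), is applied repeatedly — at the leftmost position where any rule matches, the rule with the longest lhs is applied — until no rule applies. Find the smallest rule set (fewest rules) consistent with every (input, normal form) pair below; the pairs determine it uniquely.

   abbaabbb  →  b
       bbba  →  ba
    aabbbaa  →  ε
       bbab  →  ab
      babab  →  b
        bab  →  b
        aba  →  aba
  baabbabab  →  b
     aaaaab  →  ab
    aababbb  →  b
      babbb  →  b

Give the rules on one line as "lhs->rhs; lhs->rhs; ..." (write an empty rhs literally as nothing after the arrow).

aa->b; aab->b; bab->b; bb->

  | abbaabbb => aaabbb => babbb => bbb => b
  | bbba => ba
  | aabbbaa => bbbaa => baa => bb => ε
  | bbab => ab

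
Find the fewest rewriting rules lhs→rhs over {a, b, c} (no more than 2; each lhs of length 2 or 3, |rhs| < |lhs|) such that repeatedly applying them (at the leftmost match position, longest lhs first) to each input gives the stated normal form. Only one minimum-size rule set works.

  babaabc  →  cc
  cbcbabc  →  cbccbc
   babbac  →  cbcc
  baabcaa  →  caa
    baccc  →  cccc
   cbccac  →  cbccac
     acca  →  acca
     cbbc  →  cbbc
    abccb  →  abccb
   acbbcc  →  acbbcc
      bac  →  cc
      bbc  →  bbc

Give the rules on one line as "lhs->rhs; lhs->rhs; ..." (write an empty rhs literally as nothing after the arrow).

ba->c; cab->

  | babaabc => cbaabc => ccabc => cc
  | cbcbabc => cbccbc
  | babbac => cbbac => cbcc
  | baabcaa => cabcaa => caa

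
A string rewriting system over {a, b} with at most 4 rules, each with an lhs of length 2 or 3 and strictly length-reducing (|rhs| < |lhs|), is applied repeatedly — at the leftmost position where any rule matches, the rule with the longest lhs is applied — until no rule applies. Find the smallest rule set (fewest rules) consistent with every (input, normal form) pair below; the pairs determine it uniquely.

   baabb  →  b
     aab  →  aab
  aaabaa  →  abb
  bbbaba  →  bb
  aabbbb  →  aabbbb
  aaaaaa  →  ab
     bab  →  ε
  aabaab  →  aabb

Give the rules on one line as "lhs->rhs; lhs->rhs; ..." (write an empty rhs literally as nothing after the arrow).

  | baabb => babb => b
  | aab
  | aaabaa => abbaa => abba => abb
  | bbbaba => bba => bb

aaa->ab; aba->ab; ba->b; bab->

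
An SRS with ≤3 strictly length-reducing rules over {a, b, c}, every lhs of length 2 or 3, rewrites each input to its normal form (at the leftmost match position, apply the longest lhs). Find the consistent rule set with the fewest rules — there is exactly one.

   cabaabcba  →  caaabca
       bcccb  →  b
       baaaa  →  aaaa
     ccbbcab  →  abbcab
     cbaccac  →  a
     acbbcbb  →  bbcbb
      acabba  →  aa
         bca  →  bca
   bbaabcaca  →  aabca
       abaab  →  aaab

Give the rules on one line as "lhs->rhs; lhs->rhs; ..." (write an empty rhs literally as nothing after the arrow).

  | cabaabcba => caaabcba => caaabca
  | bcccb => bacb => acb => b
  | baaaa => aaaa
  | ccbbcab => abbcab

ac->; ba->a; cc->a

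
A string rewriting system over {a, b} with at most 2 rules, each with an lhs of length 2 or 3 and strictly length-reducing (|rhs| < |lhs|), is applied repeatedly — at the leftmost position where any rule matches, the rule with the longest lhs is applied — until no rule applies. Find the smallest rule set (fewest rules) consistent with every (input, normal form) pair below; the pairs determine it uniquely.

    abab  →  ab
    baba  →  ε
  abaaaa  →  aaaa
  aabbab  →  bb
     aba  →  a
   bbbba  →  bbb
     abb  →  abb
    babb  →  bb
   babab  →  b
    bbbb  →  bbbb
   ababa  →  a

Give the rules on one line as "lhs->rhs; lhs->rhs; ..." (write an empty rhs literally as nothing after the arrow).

aab->b; ba->

  | abab => ab
  | baba => ba => ε
  | abaaaa => aaaa
  | aabbab => bbab => bb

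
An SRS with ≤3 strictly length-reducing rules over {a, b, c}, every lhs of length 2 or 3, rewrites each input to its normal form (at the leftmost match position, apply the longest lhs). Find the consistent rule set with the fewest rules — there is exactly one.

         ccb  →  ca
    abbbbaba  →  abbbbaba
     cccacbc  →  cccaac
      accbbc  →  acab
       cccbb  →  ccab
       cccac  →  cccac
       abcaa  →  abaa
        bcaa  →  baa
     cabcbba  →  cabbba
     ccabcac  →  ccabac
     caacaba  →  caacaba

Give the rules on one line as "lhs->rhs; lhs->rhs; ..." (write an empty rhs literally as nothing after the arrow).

bc->b; cb->a

  | ccb => ca
  | abbbbaba
  | cccacbc => cccaac
  | accbbc => acabc => acab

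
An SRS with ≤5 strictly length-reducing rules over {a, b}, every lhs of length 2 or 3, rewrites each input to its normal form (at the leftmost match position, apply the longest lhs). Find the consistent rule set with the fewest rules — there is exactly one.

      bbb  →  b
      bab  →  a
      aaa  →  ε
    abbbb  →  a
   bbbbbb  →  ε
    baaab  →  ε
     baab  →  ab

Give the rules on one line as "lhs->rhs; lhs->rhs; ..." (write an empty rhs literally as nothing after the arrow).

  | bbb => b
  | bab => a
  | aaa => ba => ε
  | abbbb => abb => a

aa->b; ba->; bab->a; bb->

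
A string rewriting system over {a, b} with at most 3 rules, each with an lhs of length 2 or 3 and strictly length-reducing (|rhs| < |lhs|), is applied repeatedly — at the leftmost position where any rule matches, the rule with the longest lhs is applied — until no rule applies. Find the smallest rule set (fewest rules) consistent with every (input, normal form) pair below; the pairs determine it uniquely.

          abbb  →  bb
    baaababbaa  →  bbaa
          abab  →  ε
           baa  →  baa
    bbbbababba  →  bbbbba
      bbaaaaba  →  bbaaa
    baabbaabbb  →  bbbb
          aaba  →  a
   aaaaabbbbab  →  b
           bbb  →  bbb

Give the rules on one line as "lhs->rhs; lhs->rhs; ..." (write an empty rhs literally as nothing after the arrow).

aab->; ab->

  | abbb => bb
  | baaababbaa => baabbaa => bbaa
  | abab => ab => ε
  | baa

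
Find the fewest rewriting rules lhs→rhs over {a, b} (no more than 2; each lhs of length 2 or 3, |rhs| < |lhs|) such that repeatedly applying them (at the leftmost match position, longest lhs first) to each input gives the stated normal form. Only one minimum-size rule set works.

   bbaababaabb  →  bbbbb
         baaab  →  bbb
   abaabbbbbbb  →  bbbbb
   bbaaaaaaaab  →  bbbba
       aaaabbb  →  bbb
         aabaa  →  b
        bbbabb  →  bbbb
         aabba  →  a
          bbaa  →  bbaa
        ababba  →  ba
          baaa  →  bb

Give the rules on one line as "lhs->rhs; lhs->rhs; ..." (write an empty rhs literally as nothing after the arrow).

  | bbaababaabb => bbaabaabb => bbaaabb => bbbbb
  | baaab => bbb
  | abaabbbbbbb => aabbbbbbb => abbbbbb => bbbbb
  | bbaaaaaaaab => bbbaaaaab => bbbbaab => bbbba

aaa->b; ab->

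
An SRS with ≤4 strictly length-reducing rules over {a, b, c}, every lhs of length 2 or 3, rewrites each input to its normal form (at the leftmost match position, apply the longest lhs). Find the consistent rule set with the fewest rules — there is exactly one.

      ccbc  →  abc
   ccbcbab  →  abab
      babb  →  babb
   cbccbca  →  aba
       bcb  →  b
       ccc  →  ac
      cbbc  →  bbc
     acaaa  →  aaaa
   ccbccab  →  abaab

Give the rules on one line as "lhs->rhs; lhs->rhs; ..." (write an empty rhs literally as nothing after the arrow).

  | ccbc => abc
  | ccbcbab => abcbab => abab
  | babb
  | cbccbca => ccbca => abca => aba

ca->a; cb->; cbb->bb; cc->a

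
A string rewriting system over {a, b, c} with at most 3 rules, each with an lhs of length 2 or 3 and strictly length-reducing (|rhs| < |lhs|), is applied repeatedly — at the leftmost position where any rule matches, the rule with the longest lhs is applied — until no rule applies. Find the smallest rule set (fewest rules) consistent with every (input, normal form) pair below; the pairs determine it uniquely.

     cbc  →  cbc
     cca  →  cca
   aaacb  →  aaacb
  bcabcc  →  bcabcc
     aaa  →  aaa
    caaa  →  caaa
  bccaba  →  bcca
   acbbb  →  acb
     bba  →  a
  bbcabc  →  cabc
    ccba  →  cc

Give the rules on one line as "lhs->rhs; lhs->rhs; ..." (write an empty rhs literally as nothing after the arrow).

ba->; bb->

  | cbc
  | cca
  | aaacb
  | bcabcc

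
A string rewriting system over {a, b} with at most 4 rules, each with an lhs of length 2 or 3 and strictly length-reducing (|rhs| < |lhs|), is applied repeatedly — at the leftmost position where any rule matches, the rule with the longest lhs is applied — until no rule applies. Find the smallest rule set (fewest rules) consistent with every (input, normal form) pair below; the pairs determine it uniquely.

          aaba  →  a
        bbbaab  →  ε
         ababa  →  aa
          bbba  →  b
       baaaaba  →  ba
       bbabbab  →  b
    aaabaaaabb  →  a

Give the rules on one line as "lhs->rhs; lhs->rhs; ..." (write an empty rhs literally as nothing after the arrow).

aab->; baa->ab; bab->; bba->

  | aaba => a
  | bbbaab => bab => ε
  | ababa => aa
  | bbba => b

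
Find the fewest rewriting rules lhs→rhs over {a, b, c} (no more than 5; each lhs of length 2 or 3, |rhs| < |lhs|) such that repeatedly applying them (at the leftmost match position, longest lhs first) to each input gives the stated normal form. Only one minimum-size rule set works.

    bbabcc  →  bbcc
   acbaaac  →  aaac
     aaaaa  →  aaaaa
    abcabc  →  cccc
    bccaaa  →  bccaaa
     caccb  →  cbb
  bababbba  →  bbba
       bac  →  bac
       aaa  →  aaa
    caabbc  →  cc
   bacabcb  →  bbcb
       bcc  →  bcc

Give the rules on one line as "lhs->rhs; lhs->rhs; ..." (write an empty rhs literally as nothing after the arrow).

ab->c; acb->; acc->b; bab->b

  | bbabcc => bbcc
  | acbaaac => aaac
  | aaaaa
  | abcabc => ccabc => cccc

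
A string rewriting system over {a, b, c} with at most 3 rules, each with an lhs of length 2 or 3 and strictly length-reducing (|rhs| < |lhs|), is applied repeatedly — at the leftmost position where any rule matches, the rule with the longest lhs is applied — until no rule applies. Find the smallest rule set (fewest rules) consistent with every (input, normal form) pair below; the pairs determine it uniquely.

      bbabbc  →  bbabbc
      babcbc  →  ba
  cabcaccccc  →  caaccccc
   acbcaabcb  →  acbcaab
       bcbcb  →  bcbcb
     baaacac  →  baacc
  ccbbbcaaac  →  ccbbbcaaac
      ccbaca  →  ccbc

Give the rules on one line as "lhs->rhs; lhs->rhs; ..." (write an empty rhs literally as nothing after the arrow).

abc->a; aca->c

  | bbabbc
  | babcbc => babc => ba
  | cabcaccccc => caaccccc
  | acbcaabcb => acbcaab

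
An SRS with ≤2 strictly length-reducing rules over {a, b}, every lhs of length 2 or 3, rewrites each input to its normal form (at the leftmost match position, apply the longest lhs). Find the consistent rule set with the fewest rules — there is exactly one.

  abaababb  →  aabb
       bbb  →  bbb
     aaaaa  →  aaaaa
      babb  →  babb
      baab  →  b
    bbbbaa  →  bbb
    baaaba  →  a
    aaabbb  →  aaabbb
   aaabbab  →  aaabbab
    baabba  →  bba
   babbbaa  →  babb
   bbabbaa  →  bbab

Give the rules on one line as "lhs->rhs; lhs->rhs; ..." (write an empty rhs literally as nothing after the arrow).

  | abaababb => aababb => aabb
  | bbb
  | aaaaa
  | babb

aba->a; baa->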